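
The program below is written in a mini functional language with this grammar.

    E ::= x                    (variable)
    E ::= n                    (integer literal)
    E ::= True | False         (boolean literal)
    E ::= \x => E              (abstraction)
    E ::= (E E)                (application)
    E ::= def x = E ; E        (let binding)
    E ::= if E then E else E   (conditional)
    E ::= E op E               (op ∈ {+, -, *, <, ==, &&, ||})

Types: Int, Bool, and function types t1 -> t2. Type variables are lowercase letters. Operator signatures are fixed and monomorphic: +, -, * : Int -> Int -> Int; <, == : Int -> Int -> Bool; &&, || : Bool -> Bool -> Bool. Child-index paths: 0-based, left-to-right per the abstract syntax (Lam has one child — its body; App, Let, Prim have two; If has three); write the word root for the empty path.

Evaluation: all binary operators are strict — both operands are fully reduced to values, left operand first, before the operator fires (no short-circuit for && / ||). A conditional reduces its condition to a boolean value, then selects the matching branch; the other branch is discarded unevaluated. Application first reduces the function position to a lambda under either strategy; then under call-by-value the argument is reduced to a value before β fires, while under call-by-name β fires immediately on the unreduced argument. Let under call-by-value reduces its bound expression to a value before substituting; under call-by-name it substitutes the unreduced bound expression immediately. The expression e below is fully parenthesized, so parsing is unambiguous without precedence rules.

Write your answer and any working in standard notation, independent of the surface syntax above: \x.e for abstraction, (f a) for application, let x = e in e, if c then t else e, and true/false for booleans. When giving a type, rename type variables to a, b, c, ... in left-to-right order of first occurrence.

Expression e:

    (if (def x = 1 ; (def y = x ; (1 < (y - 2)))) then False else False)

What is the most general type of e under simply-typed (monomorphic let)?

Working:
let x : Int
x : Int
let y : Int
  unify Int ~ Int
y : Int
  unify Int ~ Int
  unify Int ~ Int
  unify Int ~ Int
  unify Bool ~ Bool
  unify Bool ~ Bool

Answer: Bool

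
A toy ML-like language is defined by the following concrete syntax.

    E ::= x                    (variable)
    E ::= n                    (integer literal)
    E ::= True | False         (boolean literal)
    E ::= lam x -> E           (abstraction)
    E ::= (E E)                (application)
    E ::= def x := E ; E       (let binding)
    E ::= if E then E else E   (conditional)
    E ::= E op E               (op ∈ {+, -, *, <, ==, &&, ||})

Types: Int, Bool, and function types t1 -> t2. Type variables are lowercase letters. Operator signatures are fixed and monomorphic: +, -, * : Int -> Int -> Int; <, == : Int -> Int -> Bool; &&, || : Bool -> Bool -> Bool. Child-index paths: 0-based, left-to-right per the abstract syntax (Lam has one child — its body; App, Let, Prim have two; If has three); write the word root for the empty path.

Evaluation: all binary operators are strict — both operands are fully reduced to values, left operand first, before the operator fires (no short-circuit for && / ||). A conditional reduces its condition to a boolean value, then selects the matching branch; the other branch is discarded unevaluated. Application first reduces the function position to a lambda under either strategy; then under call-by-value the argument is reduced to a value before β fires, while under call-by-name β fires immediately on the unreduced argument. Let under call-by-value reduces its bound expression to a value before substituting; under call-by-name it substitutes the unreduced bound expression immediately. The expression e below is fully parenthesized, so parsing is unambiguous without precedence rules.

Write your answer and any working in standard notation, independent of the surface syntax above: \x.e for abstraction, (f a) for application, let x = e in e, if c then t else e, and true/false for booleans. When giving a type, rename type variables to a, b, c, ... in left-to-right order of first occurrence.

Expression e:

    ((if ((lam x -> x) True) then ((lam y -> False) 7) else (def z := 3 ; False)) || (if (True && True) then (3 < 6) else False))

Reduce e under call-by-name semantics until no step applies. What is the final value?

Answer: true

Working:
step 0: ((if ((\x.x) true) then ((\y.false) 7) else (let z = 3 in false)) || (if (true && true) then (3 < 6) else false))
step 1: [beta@0.0] ((if true then ((\y.false) 7) else (let z = 3 in false)) || (if (true && true) then (3 < 6) else false))
step 2: [if@0] (((\y.false) 7) || (if (true && true) then (3 < 6) else false))
step 3: [beta@0] (false || (if (true && true) then (3 < 6) else false))
step 4: [delta@1.0] (false || (if true then (3 < 6) else false))
step 5: [if@1] (false || (3 < 6))
step 6: [delta@1] (false || true)
step 7: [delta@root] true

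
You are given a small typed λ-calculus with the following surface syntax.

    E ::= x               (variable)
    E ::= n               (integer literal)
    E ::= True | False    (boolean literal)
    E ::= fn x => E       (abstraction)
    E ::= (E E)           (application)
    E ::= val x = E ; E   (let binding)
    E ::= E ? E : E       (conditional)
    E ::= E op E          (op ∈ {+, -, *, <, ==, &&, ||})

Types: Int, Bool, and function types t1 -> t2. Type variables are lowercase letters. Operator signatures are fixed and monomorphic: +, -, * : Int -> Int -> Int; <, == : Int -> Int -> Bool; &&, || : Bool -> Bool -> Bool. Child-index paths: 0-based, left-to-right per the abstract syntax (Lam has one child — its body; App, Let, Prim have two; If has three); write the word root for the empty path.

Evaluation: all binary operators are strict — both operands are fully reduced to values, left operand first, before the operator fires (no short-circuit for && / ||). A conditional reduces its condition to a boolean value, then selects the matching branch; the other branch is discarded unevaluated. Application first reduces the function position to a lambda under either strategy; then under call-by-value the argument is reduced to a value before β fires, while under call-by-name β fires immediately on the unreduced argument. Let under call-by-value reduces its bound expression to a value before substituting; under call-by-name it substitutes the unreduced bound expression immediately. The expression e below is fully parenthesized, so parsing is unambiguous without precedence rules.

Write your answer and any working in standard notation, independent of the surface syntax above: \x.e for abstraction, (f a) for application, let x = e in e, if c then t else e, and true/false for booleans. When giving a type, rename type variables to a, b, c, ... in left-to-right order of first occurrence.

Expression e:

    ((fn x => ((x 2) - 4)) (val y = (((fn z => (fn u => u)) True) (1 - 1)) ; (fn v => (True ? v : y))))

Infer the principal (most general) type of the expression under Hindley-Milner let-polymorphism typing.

Answer: Int

Working:
x : a
  unify a ~ Int -> b
_ _ : b
  unify b ~ Int
  unify Int ~ Int
\x._ : (Int -> Int) -> Int
u : d
\u._ : d -> d
\z._ : c -> d -> d
  unify c -> d -> d ~ Bool -> e
  unify c ~ Bool
  unify d -> d ~ e
_ _ : d -> d
  unify Int ~ Int
  unify Int ~ Int
  unify d -> d ~ Int -> f
  unify d ~ Int
  unify Int ~ f
_ _ : Int
let y : Int
  unify Bool ~ Bool
v : g
y : Int
  unify g ~ Int
\v._ : Int -> Int
  unify (Int -> Int) -> Int ~ (Int -> Int) -> h
  unify Int -> Int ~ Int -> Int
  unify Int ~ Int
  unify Int ~ Int
  unify Int ~ h
_ _ : Int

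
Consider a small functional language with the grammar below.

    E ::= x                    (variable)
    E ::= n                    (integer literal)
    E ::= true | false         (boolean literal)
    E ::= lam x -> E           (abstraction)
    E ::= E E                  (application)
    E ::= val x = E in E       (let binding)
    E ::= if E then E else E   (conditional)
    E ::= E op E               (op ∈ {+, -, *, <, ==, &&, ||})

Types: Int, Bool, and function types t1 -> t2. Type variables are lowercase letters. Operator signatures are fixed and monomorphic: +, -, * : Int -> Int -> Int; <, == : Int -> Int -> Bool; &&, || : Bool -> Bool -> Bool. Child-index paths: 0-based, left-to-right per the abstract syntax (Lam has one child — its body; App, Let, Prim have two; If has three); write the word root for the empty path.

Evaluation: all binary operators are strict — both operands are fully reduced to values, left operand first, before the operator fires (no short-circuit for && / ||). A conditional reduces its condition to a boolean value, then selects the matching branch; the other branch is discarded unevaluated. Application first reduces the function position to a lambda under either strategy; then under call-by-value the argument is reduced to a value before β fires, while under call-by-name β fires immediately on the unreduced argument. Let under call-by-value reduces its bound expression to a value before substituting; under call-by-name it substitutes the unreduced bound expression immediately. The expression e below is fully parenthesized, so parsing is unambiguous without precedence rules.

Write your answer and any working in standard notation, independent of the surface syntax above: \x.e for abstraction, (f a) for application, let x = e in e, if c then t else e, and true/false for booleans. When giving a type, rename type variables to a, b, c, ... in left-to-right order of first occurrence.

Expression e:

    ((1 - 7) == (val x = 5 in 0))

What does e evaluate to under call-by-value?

Answer: false

Trace:
step 0: ((1 - 7) == (let x = 5 in 0))
step 1: [delta@0] (-6 == (let x = 5 in 0))
step 2: [let@1] (-6 == 0)
step 3: [delta@root] false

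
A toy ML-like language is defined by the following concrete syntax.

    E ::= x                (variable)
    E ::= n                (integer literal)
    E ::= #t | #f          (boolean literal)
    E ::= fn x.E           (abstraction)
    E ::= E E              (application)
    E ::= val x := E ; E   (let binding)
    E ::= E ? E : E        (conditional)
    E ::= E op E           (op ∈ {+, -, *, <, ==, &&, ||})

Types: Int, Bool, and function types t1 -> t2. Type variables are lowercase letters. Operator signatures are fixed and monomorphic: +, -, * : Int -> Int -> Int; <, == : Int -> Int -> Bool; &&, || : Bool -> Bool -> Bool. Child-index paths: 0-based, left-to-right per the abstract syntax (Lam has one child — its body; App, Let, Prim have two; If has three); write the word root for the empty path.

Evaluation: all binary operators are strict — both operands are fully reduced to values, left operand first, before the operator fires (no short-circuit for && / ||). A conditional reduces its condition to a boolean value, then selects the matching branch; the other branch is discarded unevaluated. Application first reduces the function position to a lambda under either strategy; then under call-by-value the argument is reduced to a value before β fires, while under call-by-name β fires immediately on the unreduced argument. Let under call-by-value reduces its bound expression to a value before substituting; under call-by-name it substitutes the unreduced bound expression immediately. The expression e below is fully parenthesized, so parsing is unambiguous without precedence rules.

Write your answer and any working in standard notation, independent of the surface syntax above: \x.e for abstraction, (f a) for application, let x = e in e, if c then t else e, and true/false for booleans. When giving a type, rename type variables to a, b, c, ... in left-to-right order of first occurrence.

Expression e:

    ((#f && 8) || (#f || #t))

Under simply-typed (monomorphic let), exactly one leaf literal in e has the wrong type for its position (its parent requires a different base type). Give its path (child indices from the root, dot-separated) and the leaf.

Answer: 0.1 : 8

Derivation:
  unify Bool ~ Bool
  unify Int ~ Bool
  FAIL: mismatch Int ~ Bool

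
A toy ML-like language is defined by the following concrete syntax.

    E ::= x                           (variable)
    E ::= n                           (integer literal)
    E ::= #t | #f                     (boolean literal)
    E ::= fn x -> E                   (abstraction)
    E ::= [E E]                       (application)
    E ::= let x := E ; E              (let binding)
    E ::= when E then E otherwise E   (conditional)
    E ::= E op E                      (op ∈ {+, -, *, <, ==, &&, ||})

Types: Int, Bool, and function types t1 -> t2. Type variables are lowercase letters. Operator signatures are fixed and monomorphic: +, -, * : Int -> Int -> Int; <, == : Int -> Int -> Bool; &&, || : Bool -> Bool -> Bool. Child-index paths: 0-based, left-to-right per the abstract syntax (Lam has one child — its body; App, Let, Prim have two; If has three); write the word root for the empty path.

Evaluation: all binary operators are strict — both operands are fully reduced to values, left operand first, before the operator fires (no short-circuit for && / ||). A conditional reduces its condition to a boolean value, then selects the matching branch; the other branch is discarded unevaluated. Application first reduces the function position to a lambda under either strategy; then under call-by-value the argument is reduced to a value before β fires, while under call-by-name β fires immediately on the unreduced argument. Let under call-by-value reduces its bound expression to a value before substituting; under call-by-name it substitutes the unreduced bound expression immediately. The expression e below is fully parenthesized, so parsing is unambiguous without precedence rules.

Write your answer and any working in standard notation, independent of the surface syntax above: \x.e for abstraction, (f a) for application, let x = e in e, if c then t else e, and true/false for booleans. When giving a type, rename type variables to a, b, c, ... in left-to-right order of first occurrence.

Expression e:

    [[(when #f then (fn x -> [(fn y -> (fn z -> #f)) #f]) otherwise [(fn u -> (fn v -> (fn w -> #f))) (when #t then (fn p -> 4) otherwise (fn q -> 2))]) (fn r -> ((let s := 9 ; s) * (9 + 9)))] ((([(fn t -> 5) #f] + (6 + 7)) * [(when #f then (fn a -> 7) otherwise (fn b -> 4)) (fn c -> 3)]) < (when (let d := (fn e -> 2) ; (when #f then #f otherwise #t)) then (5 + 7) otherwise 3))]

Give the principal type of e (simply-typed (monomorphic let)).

Working:
  unify Bool ~ Bool
\z._ : c -> Bool
\y._ : b -> c -> Bool
  unify b -> c -> Bool ~ Bool -> d
  unify b ~ Bool
  unify c -> Bool ~ d
_ _ : c -> Bool
\x._ : a -> c -> Bool
\w._ : g -> Bool
\v._ : f -> g -> Bool
\u._ : e -> f -> g -> Bool
  unify Bool ~ Bool
\p._ : h -> Int
\q._ : i -> Int
  unify h -> Int ~ i -> Int
  unify h ~ i
  unify Int ~ Int
  unify e -> f -> g -> Bool ~ (i -> Int) -> j
  unify e ~ i -> Int
  unify f -> g -> Bool ~ j
_ _ : f -> g -> Bool
  unify a -> c -> Bool ~ f -> g -> Bool
  unify a ~ f
  unify c -> Bool ~ g -> Bool
  unify c ~ g
  unify Bool ~ Bool
let s : Int
s : Int
  unify Int ~ Int
  unify Int ~ Int
  unify Int ~ Int
  unify Int ~ Int
\r._ : k -> Int
  unify f -> g -> Bool ~ (k -> Int) -> l
  unify f ~ k -> Int
  unify g -> Bool ~ l
_ _ : g -> Bool
\t._ : m -> Int
  unify m -> Int ~ Bool -> n
  unify m ~ Bool
  unify Int ~ n
_ _ : Int
  unify Int ~ Int
  unify Int ~ Int
  unify Int ~ Int
  unify Int ~ Int
  unify Int ~ Int
  unify Bool ~ Bool
\a._ : o -> Int
\b._ : p -> Int
  unify o -> Int ~ p -> Int
  unify o ~ p
  unify Int ~ Int
\c._ : q -> Int
  unify p -> Int ~ (q -> Int) -> r
  unify p ~ q -> Int
  unify Int ~ r
_ _ : Int
  unify Int ~ Int
  unify Int ~ Int
\e._ : s -> Int
let d : s -> Int
  unify Bool ~ Bool
  unify Bool ~ Bool
  unify Bool ~ Bool
  unify Int ~ Int
  unify Int ~ Int
  unify Int ~ Int
  unify Int ~ Int
  unify g -> Bool ~ Bool -> t
  unify g ~ Bool
  unify Bool ~ t
_ _ : Bool

Answer: Bool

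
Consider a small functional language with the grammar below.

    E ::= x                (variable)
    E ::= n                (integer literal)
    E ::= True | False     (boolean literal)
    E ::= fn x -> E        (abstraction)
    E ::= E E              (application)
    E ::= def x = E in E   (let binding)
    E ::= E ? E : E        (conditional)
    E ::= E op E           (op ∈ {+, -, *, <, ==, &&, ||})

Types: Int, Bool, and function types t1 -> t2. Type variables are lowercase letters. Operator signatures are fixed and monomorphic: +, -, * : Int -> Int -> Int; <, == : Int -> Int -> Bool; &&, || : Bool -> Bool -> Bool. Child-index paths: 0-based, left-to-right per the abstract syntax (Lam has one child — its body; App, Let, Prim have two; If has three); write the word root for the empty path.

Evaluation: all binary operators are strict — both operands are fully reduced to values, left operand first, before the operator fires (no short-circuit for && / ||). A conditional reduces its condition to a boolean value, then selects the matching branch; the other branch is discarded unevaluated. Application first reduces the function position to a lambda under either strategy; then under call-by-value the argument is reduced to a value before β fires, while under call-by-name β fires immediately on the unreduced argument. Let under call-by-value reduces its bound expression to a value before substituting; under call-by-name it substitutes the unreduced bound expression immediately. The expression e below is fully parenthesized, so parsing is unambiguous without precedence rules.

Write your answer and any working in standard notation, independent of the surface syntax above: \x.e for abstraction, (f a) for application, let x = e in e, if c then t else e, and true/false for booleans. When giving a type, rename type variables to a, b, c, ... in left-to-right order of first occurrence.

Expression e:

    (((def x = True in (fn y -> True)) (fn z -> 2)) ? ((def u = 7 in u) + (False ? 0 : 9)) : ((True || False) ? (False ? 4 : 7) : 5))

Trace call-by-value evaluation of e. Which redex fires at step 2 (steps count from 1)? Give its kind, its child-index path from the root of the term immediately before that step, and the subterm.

Answer: beta at 0 : ((\y.true) (\z.2))

Working:
step 0: (if ((let x = true in (\y.true)) (\z.2)) then ((let u = 7 in u) + (if false then 0 else 9)) else (if (true || false) then (if false then 4 else 7) else 5))
step 1: [let@0.0] (if ((\y.true) (\z.2)) then ((let u = 7 in u) + (if false then 0 else 9)) else (if (true || false) then (if false then 4 else 7) else 5))
step 2: [beta@0] (if true then ((let u = 7 in u) + (if false then 0 else 9)) else (if (true || false) then (if false then 4 else 7) else 5))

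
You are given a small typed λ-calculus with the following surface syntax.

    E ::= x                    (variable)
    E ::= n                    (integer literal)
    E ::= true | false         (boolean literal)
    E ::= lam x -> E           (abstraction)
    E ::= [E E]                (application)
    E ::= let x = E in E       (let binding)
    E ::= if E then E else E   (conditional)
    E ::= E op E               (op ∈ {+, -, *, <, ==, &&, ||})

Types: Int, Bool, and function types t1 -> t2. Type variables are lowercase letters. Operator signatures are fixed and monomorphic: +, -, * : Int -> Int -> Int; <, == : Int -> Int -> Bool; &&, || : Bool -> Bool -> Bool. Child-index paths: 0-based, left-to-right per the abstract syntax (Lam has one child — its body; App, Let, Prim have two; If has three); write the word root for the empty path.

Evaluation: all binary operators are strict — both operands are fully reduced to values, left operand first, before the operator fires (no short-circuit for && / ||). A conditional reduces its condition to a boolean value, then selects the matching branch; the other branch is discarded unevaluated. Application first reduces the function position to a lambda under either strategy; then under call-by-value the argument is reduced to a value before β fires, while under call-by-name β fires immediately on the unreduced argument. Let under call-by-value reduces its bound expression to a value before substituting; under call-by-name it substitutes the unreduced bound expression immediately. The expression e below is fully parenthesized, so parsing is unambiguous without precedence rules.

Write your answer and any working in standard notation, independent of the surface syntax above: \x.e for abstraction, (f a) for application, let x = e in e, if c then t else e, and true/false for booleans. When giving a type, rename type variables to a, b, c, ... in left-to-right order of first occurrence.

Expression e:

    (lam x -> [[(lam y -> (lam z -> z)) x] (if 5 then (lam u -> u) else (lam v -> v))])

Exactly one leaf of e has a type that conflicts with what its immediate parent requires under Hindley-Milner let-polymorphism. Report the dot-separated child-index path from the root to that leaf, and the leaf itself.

Answer: 0.1.0 : 5

Derivation:
z : c
\z._ : c -> c
\y._ : b -> c -> c
x : a
  unify b -> c -> c ~ a -> d
  unify b ~ a
  unify c -> c ~ d
_ _ : c -> c
  unify Int ~ Bool
  FAIL: mismatch Int ~ Bool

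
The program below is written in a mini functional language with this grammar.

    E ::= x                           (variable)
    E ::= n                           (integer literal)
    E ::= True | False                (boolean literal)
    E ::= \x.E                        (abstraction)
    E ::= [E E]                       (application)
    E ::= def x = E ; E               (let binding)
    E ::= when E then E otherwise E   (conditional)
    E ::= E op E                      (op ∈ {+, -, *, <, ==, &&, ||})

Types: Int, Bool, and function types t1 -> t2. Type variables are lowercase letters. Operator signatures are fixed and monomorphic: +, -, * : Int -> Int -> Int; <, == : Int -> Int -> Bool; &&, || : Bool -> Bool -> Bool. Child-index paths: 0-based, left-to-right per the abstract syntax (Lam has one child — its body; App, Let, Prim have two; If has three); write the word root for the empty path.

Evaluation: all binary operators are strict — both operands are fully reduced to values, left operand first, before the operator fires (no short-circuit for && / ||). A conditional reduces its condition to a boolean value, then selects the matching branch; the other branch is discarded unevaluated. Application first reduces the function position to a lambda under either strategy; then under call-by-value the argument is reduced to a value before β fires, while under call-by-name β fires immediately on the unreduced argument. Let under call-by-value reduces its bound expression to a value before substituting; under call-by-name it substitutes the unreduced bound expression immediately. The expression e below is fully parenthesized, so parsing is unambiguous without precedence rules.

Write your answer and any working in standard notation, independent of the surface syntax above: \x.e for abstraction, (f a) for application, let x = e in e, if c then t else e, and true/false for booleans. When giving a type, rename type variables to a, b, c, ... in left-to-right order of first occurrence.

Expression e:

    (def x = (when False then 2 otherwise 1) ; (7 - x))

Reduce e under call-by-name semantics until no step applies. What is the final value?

Trace:
step 0: (let x = (if false then 2 else 1) in (7 - x))
step 1: [let@root] (7 - (if false then 2 else 1))
step 2: [if@1] (7 - 1)
step 3: [delta@root] 6

Answer: 6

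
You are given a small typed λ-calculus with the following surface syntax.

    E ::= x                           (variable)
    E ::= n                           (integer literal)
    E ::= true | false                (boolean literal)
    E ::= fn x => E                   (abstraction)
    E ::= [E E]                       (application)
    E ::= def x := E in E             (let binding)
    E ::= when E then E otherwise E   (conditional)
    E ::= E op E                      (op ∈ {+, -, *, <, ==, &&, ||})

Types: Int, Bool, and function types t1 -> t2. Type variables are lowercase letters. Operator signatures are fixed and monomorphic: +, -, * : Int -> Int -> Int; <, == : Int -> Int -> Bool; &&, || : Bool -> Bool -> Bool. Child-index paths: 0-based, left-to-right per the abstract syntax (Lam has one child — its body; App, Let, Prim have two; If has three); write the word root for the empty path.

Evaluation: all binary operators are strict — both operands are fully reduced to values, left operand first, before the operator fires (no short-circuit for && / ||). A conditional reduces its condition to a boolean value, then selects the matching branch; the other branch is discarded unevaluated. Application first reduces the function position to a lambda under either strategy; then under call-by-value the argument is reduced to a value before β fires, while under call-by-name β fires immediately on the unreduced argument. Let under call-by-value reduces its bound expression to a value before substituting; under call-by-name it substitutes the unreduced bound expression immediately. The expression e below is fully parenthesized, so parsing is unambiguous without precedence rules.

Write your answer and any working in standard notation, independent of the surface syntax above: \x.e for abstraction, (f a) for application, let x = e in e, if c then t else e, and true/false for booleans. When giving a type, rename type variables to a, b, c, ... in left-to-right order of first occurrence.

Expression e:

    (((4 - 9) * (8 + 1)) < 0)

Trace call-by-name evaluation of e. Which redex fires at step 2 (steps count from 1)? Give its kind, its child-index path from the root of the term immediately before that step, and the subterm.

Working:
step 0: (((4 - 9) * (8 + 1)) < 0)
step 1: [delta@0.0] ((-5 * (8 + 1)) < 0)
step 2: [delta@0.1] ((-5 * 9) < 0)

Answer: delta at 0.1 : (8 + 1)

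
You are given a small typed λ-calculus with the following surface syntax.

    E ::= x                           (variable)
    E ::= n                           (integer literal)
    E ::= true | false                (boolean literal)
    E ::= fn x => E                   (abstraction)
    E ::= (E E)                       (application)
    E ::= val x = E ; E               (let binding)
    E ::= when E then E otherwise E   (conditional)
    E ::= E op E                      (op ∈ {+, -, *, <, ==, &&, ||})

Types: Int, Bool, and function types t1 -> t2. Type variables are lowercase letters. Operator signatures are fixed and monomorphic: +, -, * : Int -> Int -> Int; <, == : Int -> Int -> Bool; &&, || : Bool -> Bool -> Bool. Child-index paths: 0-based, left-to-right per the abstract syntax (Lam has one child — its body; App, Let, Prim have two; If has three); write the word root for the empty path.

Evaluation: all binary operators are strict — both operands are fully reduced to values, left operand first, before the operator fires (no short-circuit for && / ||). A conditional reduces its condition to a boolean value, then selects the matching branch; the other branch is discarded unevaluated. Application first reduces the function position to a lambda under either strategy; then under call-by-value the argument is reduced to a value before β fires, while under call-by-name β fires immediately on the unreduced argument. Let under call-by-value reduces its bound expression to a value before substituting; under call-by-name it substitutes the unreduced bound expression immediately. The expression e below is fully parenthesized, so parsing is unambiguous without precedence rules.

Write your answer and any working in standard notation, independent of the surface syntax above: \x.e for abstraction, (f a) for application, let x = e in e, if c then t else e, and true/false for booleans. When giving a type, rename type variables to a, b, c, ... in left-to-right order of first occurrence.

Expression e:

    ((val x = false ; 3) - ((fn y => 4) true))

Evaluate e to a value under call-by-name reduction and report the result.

Derivation:
step 0: ((let x = false in 3) - ((\y.4) true))
step 1: [let@0] (3 - ((\y.4) true))
step 2: [beta@1] (3 - 4)
step 3: [delta@root] -1

Answer: -1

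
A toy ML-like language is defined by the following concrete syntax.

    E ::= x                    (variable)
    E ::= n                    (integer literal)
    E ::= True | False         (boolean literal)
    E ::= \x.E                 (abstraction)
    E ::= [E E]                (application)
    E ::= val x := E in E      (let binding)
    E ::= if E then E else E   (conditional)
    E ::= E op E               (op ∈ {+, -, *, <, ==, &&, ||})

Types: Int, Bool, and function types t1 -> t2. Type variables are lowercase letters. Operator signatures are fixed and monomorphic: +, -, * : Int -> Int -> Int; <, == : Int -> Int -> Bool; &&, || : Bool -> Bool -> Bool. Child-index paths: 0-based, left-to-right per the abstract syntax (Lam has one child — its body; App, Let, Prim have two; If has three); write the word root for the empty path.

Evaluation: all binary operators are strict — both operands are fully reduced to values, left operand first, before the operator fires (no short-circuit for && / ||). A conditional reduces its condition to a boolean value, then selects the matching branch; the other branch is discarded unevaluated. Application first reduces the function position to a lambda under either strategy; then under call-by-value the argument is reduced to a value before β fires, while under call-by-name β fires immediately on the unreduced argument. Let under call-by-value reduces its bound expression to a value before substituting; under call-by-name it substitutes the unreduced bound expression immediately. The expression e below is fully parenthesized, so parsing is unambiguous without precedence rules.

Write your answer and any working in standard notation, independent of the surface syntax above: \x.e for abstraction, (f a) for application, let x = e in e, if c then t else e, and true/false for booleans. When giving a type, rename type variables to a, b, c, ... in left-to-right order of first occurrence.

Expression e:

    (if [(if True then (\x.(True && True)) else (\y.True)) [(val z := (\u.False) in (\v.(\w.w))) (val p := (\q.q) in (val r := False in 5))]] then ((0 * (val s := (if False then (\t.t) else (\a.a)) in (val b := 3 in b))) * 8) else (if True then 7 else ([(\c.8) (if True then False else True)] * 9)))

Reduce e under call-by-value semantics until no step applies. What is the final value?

Answer: 0

Derivation:
step 0: (if ((if true then (\x.(true && true)) else (\y.true)) ((let z = (\u.false) in (\v.(\w.w))) (let p = (\q.q) in (let r = false in 5)))) then ((0 * (let s = (if false then (\t.t) else (\a.a)) in (let b = 3 in b))) * 8) else (if true then 7 else (((\c.8) (if true then false else true)) * 9)))
step 1: [if@0.0] (if ((\x.(true && true)) ((let z = (\u.false) in (\v.(\w.w))) (let p = (\q.q) in (let r = false in 5)))) then ((0 * (let s = (if false then (\t.t) else (\a.a)) in (let b = 3 in b))) * 8) else (if true then 7 else (((\c.8) (if true then false else true)) * 9)))
step 2: [let@0.1.0] (if ((\x.(true && true)) ((\v.(\w.w)) (let p = (\q.q) in (let r = false in 5)))) then ((0 * (let s = (if false then (\t.t) else (\a.a)) in (let b = 3 in b))) * 8) else (if true then 7 else (((\c.8) (if true then false else true)) * 9)))
step 3: [let@0.1.1] (if ((\x.(true && true)) ((\v.(\w.w)) (let r = false in 5))) then ((0 * (let s = (if false then (\t.t) else (\a.a)) in (let b = 3 in b))) * 8) else (if true then 7 else (((\c.8) (if true then false else true)) * 9)))
step 4: [let@0.1.1] (if ((\x.(true && true)) ((\v.(\w.w)) 5)) then ((0 * (let s = (if false then (\t.t) else (\a.a)) in (let b = 3 in b))) * 8) else (if true then 7 else (((\c.8) (if true then false else true)) * 9)))
step 5: [beta@0.1] (if ((\x.(true && true)) (\w.w)) then ((0 * (let s = (if false then (\t.t) else (\a.a)) in (let b = 3 in b))) * 8) else (if true then 7 else (((\c.8) (if true then false else true)) * 9)))
step 6: [beta@0] (if (true && true) then ((0 * (let s = (if false then (\t.t) else (\a.a)) in (let b = 3 in b))) * 8) else (if true then 7 else (((\c.8) (if true then false else true)) * 9)))
step 7: [delta@0] (if true then ((0 * (let s = (if false then (\t.t) else (\a.a)) in (let b = 3 in b))) * 8) else (if true then 7 else (((\c.8) (if true then false else true)) * 9)))
step 8: [if@root] ((0 * (let s = (if false then (\t.t) else (\a.a)) in (let b = 3 in b))) * 8)
step 9: [if@0.1.0] ((0 * (let s = (\a.a) in (let b = 3 in b))) * 8)
step 10: [let@0.1] ((0 * (let b = 3 in b)) * 8)
step 11: [let@0.1] ((0 * 3) * 8)
step 12: [delta@0] (0 * 8)
step 13: [delta@root] 0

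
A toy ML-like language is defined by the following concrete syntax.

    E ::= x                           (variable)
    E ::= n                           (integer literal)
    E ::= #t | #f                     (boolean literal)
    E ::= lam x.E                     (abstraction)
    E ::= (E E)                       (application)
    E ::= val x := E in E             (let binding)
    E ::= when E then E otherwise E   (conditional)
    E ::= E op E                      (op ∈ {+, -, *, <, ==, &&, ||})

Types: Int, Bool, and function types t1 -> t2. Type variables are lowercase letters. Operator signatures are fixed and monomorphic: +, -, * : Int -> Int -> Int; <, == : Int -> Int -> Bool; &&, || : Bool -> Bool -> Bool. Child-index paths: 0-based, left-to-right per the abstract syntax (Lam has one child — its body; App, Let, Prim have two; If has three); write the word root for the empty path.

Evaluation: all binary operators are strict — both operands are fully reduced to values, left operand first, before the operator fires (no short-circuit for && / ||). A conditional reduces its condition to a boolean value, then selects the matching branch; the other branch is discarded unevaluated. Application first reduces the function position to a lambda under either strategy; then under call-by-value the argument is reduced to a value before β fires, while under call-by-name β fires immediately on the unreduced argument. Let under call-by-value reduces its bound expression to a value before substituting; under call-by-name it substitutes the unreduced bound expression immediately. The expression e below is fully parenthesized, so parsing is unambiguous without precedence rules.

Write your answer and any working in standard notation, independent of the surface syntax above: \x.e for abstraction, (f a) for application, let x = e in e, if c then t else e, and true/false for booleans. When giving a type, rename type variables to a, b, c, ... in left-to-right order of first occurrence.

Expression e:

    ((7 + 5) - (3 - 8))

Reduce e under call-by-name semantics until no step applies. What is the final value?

Answer: 17

Working:
step 0: ((7 + 5) - (3 - 8))
step 1: [delta@0] (12 - (3 - 8))
step 2: [delta@1] (12 - -5)
step 3: [delta@root] 17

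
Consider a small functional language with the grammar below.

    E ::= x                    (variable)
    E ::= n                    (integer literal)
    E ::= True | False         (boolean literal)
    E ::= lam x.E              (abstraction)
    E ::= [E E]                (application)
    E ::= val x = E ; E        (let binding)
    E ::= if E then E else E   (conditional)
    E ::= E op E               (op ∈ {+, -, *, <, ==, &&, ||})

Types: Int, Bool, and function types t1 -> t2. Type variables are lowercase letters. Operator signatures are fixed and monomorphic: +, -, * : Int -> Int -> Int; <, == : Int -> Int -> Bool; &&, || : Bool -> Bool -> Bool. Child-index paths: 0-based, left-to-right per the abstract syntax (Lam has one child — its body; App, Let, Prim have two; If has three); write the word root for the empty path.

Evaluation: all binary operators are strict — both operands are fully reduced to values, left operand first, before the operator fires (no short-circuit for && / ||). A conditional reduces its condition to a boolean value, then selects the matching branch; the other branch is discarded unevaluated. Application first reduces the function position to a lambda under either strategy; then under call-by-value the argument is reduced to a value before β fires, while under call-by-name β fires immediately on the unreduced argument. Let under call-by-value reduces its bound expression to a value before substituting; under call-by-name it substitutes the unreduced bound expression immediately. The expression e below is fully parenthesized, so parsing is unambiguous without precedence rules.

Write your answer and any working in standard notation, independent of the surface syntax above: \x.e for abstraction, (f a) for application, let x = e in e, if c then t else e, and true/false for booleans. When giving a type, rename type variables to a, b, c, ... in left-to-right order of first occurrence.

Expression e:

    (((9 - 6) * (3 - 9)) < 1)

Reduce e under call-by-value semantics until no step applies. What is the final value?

Working:
step 0: (((9 - 6) * (3 - 9)) < 1)
step 1: [delta@0.0] ((3 * (3 - 9)) < 1)
step 2: [delta@0.1] ((3 * -6) < 1)
step 3: [delta@0] (-18 < 1)
step 4: [delta@root] true

Answer: true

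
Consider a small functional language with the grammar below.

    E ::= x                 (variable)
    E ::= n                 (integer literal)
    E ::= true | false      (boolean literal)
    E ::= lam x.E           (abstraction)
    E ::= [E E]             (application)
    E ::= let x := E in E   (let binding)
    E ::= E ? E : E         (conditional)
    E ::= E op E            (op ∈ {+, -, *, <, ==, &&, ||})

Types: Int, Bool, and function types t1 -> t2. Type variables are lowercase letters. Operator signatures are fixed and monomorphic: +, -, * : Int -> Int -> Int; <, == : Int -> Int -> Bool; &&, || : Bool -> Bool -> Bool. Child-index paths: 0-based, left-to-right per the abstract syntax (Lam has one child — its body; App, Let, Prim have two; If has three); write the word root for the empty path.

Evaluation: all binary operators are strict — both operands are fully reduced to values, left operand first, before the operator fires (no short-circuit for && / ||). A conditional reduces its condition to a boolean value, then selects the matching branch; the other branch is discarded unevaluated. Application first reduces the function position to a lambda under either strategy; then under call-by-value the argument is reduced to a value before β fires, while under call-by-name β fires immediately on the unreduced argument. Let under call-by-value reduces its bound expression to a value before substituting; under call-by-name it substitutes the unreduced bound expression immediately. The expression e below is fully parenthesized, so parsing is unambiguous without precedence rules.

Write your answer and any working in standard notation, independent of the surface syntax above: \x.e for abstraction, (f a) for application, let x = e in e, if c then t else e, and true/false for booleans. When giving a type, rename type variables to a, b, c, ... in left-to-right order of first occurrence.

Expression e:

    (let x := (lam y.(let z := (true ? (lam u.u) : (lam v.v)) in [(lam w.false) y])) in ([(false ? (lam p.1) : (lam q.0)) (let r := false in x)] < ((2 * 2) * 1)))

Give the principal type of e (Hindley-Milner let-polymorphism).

Answer: Bool

Trace:
  unify Bool ~ Bool
u : b
\u._ : b -> b
v : c
\v._ : c -> c
  unify b -> b ~ c -> c
  unify b ~ c
  unify c ~ c
let z : forall. c -> c
\w._ : d -> Bool
y : a
  unify d -> Bool ~ a -> e
  unify d ~ a
  unify Bool ~ e
_ _ : Bool
\y._ : a -> Bool
let x : forall. a -> Bool
  unify Bool ~ Bool
\p._ : f -> Int
\q._ : g -> Int
  unify f -> Int ~ g -> Int
  unify f ~ g
  unify Int ~ Int
let r : Bool
x : h -> Bool
  unify g -> Int ~ (h -> Bool) -> i
  unify g ~ h -> Bool
  unify Int ~ i
_ _ : Int
  unify Int ~ Int
  unify Int ~ Int
  unify Int ~ Int
  unify Int ~ Int
  unify Int ~ Int
  unify Int ~ Int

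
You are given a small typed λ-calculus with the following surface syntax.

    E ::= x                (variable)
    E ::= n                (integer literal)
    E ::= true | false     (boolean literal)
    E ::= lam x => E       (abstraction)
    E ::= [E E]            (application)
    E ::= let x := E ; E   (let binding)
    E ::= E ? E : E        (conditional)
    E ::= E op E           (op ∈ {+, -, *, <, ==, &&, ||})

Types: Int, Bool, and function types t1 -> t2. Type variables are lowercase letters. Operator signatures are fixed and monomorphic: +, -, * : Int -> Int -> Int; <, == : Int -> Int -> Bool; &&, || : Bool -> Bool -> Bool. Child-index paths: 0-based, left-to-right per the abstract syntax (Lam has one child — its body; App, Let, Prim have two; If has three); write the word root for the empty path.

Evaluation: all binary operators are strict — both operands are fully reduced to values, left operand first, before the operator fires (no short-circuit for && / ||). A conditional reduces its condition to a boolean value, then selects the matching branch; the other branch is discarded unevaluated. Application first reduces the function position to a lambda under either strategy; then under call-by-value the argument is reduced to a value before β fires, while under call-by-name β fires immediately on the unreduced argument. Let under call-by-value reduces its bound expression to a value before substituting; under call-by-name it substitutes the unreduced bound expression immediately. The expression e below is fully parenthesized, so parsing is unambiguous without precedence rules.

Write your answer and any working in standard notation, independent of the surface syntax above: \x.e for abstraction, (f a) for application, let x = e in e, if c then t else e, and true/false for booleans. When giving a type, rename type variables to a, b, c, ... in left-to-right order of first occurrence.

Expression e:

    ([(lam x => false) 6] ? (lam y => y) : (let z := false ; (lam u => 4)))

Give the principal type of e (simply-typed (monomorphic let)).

Answer: Int -> Int

Working:
\x._ : a -> Bool
  unify a -> Bool ~ Int -> b
  unify a ~ Int
  unify Bool ~ b
_ _ : Bool
  unify Bool ~ Bool
y : c
\y._ : c -> c
let z : Bool
\u._ : d -> Int
  unify c -> c ~ d -> Int
  unify c ~ d
  unify d ~ Int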